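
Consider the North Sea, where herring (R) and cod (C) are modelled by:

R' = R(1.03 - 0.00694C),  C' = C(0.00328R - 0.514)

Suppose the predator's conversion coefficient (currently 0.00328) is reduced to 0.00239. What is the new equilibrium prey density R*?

R* ≈ 215

At the interior fixed point, setting dC/dt = 0 with C > 0 fixes R* = (predator death rate)/(RC coefficient) — independent of the other coefficients.
With the change, R* = 0.514/0.00239 = 215; it rises from 157.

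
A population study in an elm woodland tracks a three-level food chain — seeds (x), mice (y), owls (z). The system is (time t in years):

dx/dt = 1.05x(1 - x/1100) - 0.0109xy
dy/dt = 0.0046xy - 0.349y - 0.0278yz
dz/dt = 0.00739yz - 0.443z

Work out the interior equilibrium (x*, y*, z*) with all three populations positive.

From dz/dt = 0: 0.00739y* = 0.443, so y* = 59.9.
From dx/dt = 0: 1.05(1 - x*/1100) = 0.0109·59.9, giving x* = 1100·(1 - 0.622) = 415.
From dy/dt = 0: 0.0046·415 - 0.349 = 0.0278z*, so z* = 1.56/0.0278 = 56.2.

x* ≈ 415, y* ≈ 59.9, z* ≈ 56.2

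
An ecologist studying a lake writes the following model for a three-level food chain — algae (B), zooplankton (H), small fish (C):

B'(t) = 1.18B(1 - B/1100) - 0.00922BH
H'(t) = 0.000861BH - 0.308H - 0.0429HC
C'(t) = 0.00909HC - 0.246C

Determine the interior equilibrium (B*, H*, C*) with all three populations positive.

From dC/dt = 0: 0.00909H* = 0.246, so H* = 27.1.
From dB/dt = 0: 1.18(1 - B*/1100) = 0.00922·27.1, giving B* = 1100·(1 - 0.211) = 867.
From dH/dt = 0: 0.000861·867 - 0.308 = 0.0429C*, so C* = 0.439/0.0429 = 10.2.

B* ≈ 867, H* ≈ 27.1, C* ≈ 10.2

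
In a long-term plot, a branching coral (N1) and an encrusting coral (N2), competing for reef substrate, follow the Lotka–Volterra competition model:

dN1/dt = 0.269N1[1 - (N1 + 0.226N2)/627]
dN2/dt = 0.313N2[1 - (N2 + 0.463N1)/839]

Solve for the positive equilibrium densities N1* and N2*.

N1* ≈ 489, N2* ≈ 613

Setting both brackets to zero gives the nullclines N1 + 0.226N2 = 627 and 0.463N1 + N2 = 839.
Substituting N2 = 839 - 0.463N1 into the first: N1(1 - 0.226·0.463) = 627 - 0.226·839.
So N1* = 437/0.895 = 489, and then N2* = 839 - 0.463·489 = 613.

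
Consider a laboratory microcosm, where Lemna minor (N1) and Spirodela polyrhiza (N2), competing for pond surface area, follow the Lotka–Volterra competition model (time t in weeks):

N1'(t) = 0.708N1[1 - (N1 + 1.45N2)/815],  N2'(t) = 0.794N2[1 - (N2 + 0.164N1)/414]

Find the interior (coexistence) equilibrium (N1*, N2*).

N1* ≈ 282, N2* ≈ 368

Setting both brackets to zero gives the nullclines N1 + 1.45N2 = 815 and 0.164N1 + N2 = 414.
Substituting N2 = 414 - 0.164N1 into the first: N1(1 - 1.45·0.164) = 815 - 1.45·414.
So N1* = 215/0.762 = 282, and then N2* = 414 - 0.164·282 = 368.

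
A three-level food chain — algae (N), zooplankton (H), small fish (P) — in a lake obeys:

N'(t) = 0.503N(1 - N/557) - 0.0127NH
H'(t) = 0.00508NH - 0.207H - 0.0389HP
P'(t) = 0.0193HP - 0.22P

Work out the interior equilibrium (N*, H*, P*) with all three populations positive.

N* ≈ 397, H* ≈ 11.4, P* ≈ 46.5

From dP/dt = 0: 0.0193H* = 0.22, so H* = 11.4.
From dN/dt = 0: 0.503(1 - N*/557) = 0.0127·11.4, giving N* = 557·(1 - 0.288) = 397.
From dH/dt = 0: 0.00508·397 - 0.207 = 0.0389P*, so P* = 1.81/0.0389 = 46.5.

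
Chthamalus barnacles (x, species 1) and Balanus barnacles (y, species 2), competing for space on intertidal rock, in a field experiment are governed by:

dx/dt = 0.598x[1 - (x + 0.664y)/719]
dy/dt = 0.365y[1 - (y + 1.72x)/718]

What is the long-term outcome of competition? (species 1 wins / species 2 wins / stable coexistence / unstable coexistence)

species 1 excludes species 2

Compare the nullcline intercepts: K1/α12 = 719/0.664 = 1080 > K2 = 718; K2/α21 = 718/1.72 = 417 < K1 = 719.
Since the inequalities point opposite ways, species 1 can invade but species 2 cannot.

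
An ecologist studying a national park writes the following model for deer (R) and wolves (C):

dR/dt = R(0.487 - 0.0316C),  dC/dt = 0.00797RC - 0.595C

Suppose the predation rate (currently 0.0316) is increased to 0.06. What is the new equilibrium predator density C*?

C* ≈ 8.12

At the interior fixed point, setting dR/dt = 0 with R > 0 fixes C* = (prey growth rate)/(RC coefficient) — independent of the other coefficients.
With the change, C* = 0.487/0.06 = 8.12; it falls from 15.4.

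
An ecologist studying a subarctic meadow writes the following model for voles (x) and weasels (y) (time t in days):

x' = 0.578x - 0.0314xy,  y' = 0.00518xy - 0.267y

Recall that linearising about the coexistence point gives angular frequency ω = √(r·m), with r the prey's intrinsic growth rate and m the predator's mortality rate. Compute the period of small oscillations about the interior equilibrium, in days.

Here r = 0.578 and m = 0.267, so r·m = 0.154.
ω = √0.154 = 0.393 per day, hence T = 2π/ω ≈ 16 days.

T ≈ 16 days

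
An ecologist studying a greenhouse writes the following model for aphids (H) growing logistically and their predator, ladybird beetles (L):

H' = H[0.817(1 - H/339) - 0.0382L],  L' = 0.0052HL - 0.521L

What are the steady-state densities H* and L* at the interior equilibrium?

From dL/dt = 0 with L > 0: 0.0052H* = 0.521, so H* = 100.
Substitute into dH/dt = 0: 0.817(1 - 100/339) = 0.0382L*.
The bracket is 0.704, giving L* = 0.576/0.0382 = 15.1.

H* ≈ 100, L* ≈ 15.1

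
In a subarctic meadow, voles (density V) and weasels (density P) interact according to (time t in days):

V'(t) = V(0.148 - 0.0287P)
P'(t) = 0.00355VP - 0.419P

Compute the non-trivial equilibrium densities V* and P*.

Set dP/dt = 0 with P > 0: 0.00355V - 0.419 = 0, so V* = 0.419/0.00355 = 118.
Set dV/dt = 0 with V > 0: 0.148 - 0.0287P = 0, so P* = 0.148/0.0287 = 5.16.

V* ≈ 118, P* ≈ 5.16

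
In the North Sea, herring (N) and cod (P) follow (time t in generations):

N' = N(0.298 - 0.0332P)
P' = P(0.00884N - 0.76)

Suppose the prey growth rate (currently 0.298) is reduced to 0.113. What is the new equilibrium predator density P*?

P* ≈ 3.4

At the interior fixed point, setting dN/dt = 0 with N > 0 fixes P* = (prey growth rate)/(NP coefficient) — independent of the other coefficients.
With the change, P* = 0.113/0.0332 = 3.4; it falls from 8.98.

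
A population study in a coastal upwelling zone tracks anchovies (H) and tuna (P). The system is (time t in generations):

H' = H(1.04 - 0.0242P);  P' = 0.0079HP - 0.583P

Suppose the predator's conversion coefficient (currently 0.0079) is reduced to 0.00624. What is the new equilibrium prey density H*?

H* ≈ 93.4

At the interior fixed point, setting dP/dt = 0 with P > 0 fixes H* = (predator death rate)/(HP coefficient) — independent of the other coefficients.
With the change, H* = 0.583/0.00624 = 93.4; it rises from 73.8.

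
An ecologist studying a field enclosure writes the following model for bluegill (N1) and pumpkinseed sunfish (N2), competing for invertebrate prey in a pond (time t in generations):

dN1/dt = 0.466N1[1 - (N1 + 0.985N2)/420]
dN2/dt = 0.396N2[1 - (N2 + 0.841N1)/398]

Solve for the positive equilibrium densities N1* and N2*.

N1* ≈ 163, N2* ≈ 261

Setting both brackets to zero gives the nullclines N1 + 0.985N2 = 420 and 0.841N1 + N2 = 398.
Substituting N2 = 398 - 0.841N1 into the first: N1(1 - 0.985·0.841) = 420 - 0.985·398.
So N1* = 28/0.172 = 163, and then N2* = 398 - 0.841·163 = 261.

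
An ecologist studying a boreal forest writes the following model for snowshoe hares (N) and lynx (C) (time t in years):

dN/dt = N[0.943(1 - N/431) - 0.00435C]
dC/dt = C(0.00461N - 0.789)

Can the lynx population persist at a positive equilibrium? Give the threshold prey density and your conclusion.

Threshold N = 171; K > 171, so yes, the predator persists.

The predator equation gives dC/dt > 0 only when N > 0.789/0.00461 = 171.
Without the predator, N → K = 431. Since 431 > 171, the predator can invade and persist.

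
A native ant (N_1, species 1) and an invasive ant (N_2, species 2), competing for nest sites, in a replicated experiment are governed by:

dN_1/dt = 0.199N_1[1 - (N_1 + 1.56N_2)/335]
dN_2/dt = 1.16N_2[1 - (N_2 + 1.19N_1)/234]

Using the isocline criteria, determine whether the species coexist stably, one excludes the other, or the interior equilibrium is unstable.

Compare the nullcline intercepts: K1/α12 = 335/1.56 = 215 < K2 = 234; K2/α21 = 234/1.19 = 197 < K1 = 335.
Since both are reversed, neither can invade when rare; the interior point is a saddle.

unstable coexistence (outcome depends on initial conditions)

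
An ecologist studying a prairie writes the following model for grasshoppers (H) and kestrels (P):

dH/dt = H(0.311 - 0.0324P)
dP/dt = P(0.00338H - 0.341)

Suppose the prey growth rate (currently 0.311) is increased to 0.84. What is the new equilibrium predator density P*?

P* ≈ 25.9

At the interior fixed point, setting dH/dt = 0 with H > 0 fixes P* = (prey growth rate)/(HP coefficient) — independent of the other coefficients.
With the change, P* = 0.84/0.0324 = 25.9; it rises from 9.6.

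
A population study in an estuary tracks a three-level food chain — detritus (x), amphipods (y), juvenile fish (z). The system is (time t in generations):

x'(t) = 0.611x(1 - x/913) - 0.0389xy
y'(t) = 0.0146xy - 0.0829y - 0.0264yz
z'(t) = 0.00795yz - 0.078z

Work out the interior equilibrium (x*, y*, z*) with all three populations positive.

x* ≈ 343, y* ≈ 9.81, z* ≈ 186

From dz/dt = 0: 0.00795y* = 0.078, so y* = 9.81.
From dx/dt = 0: 0.611(1 - x*/913) = 0.0389·9.81, giving x* = 913·(1 - 0.625) = 343.
From dy/dt = 0: 0.0146·343 - 0.0829 = 0.0264z*, so z* = 4.92/0.0264 = 186.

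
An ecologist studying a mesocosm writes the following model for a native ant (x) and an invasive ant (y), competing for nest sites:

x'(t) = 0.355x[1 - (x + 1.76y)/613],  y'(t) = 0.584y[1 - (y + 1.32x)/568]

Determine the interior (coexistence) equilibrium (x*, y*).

x* ≈ 292, y* ≈ 182

Setting both brackets to zero gives the nullclines x + 1.76y = 613 and 1.32x + y = 568.
Substituting y = 568 - 1.32x into the first: x(1 - 1.76·1.32) = 613 - 1.76·568.
So x* = -387/-1.32 = 292, and then y* = 568 - 1.32·292 = 182.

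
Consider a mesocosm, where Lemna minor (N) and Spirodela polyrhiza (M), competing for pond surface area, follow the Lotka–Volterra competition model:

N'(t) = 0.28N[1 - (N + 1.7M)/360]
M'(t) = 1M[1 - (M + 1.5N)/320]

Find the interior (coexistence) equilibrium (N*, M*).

N* ≈ 119, M* ≈ 142

Setting both brackets to zero gives the nullclines N + 1.7M = 360 and 1.5N + M = 320.
Substituting M = 320 - 1.5N into the first: N(1 - 1.7·1.5) = 360 - 1.7·320.
So N* = -184/-1.55 = 119, and then M* = 320 - 1.5·119 = 142.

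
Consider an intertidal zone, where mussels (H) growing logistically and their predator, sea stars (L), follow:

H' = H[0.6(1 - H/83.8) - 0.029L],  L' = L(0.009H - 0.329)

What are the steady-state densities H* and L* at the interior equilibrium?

H* ≈ 36.6, L* ≈ 11.7

From dL/dt = 0 with L > 0: 0.009H* = 0.329, so H* = 36.6.
Substitute into dH/dt = 0: 0.6(1 - 36.6/83.8) = 0.029L*.
The bracket is 0.564, giving L* = 0.338/0.029 = 11.7.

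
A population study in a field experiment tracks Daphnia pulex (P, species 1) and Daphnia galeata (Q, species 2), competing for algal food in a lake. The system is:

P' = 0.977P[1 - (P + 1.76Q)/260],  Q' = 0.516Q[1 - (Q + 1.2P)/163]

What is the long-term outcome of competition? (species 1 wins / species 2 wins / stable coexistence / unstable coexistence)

Compare the nullcline intercepts: K1/α12 = 260/1.76 = 148 < K2 = 163; K2/α21 = 163/1.2 = 136 < K1 = 260.
Since both are reversed, neither can invade when rare; the interior point is a saddle.

unstable coexistence (outcome depends on initial conditions)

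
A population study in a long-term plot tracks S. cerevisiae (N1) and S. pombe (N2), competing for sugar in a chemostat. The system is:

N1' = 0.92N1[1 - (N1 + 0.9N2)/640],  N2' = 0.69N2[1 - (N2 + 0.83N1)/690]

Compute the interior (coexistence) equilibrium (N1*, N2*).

N1* ≈ 75.1, N2* ≈ 628

Setting both brackets to zero gives the nullclines N1 + 0.9N2 = 640 and 0.83N1 + N2 = 690.
Substituting N2 = 690 - 0.83N1 into the first: N1(1 - 0.9·0.83) = 640 - 0.9·690.
So N1* = 19/0.253 = 75.1, and then N2* = 690 - 0.83·75.1 = 628.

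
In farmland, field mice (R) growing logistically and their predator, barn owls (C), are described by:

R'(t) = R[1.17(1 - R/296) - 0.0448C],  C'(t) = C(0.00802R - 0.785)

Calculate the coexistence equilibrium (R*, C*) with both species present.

R* ≈ 97.9, C* ≈ 17.5

From dC/dt = 0 with C > 0: 0.00802R* = 0.785, so R* = 97.9.
Substitute into dR/dt = 0: 1.17(1 - 97.9/296) = 0.0448C*.
The bracket is 0.669, giving C* = 0.783/0.0448 = 17.5.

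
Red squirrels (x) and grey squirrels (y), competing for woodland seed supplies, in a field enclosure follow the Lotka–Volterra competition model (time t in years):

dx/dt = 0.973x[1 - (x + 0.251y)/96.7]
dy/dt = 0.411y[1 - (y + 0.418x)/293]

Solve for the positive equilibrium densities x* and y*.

Setting both brackets to zero gives the nullclines x + 0.251y = 96.7 and 0.418x + y = 293.
Substituting y = 293 - 0.418x into the first: x(1 - 0.251·0.418) = 96.7 - 0.251·293.
So x* = 23.2/0.895 = 25.9, and then y* = 293 - 0.418·25.9 = 282.

x* ≈ 25.9, y* ≈ 282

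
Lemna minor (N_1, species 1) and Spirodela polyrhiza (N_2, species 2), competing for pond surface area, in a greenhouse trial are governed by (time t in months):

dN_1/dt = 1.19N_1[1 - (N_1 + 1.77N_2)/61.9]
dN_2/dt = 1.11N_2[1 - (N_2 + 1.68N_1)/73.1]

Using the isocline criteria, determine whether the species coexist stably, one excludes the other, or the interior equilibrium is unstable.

unstable coexistence (outcome depends on initial conditions)

Compare the nullcline intercepts: K1/α12 = 61.9/1.77 = 35 < K2 = 73.1; K2/α21 = 73.1/1.68 = 43.5 < K1 = 61.9.
Since both are reversed, neither can invade when rare; the interior point is a saddle.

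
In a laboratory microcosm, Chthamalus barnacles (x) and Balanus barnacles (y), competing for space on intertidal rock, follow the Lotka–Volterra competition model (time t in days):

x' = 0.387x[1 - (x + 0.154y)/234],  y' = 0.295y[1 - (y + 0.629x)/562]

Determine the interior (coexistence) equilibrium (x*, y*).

x* ≈ 163, y* ≈ 459

Setting both brackets to zero gives the nullclines x + 0.154y = 234 and 0.629x + y = 562.
Substituting y = 562 - 0.629x into the first: x(1 - 0.154·0.629) = 234 - 0.154·562.
So x* = 147/0.903 = 163, and then y* = 562 - 0.629·163 = 459.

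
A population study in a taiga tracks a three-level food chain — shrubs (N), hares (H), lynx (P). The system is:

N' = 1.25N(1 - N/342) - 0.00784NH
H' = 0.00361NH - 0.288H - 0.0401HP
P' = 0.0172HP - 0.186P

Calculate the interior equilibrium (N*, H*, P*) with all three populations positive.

N* ≈ 319, H* ≈ 10.8, P* ≈ 21.5

From dP/dt = 0: 0.0172H* = 0.186, so H* = 10.8.
From dN/dt = 0: 1.25(1 - N*/342) = 0.00784·10.8, giving N* = 342·(1 - 0.0678) = 319.
From dH/dt = 0: 0.00361·319 - 0.288 = 0.0401P*, so P* = 0.863/0.0401 = 21.5.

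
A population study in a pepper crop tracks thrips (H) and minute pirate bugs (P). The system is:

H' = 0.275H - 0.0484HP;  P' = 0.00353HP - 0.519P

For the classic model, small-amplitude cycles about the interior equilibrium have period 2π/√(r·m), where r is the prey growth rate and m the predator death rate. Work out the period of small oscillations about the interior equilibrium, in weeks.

T ≈ 16.6 weeks

Here r = 0.275 and m = 0.519, so r·m = 0.143.
ω = √0.143 = 0.378 per week, hence T = 2π/ω ≈ 16.6 weeks.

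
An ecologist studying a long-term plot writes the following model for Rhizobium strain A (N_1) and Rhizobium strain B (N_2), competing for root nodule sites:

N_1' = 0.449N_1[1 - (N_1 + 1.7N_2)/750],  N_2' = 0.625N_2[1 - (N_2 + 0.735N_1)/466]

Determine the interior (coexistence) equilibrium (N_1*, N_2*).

Setting both brackets to zero gives the nullclines N_1 + 1.7N_2 = 750 and 0.735N_1 + N_2 = 466.
Substituting N_2 = 466 - 0.735N_1 into the first: N_1(1 - 1.7·0.735) = 750 - 1.7·466.
So N_1* = -42.2/-0.25 = 169, and then N_2* = 466 - 0.735·169 = 342.

N_1* ≈ 169, N_2* ≈ 342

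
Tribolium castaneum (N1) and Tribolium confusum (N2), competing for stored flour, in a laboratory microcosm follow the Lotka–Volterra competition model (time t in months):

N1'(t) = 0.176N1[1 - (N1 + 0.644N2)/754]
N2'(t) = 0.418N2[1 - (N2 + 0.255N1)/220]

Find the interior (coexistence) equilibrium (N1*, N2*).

N1* ≈ 733, N2* ≈ 33.2

Setting both brackets to zero gives the nullclines N1 + 0.644N2 = 754 and 0.255N1 + N2 = 220.
Substituting N2 = 220 - 0.255N1 into the first: N1(1 - 0.644·0.255) = 754 - 0.644·220.
So N1* = 612/0.836 = 733, and then N2* = 220 - 0.255·733 = 33.2.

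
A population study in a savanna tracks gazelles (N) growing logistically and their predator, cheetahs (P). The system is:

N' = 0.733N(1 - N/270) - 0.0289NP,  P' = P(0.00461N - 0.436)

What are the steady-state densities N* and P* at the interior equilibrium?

N* ≈ 94.6, P* ≈ 16.5

From dP/dt = 0 with P > 0: 0.00461N* = 0.436, so N* = 94.6.
Substitute into dN/dt = 0: 0.733(1 - 94.6/270) = 0.0289P*.
The bracket is 0.65, giving P* = 0.476/0.0289 = 16.5.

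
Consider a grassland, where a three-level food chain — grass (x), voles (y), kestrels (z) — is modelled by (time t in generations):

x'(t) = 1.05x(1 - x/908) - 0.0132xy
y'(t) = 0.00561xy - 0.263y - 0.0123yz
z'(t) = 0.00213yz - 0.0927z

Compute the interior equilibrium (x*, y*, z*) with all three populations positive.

x* ≈ 411, y* ≈ 43.5, z* ≈ 166

From dz/dt = 0: 0.00213y* = 0.0927, so y* = 43.5.
From dx/dt = 0: 1.05(1 - x*/908) = 0.0132·43.5, giving x* = 908·(1 - 0.547) = 411.
From dy/dt = 0: 0.00561·411 - 0.263 = 0.0123z*, so z* = 2.04/0.0123 = 166.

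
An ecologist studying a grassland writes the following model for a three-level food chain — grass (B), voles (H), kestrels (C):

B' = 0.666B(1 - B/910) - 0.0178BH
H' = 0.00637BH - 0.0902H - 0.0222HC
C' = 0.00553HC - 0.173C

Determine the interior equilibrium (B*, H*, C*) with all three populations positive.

From dC/dt = 0: 0.00553H* = 0.173, so H* = 31.3.
From dB/dt = 0: 0.666(1 - B*/910) = 0.0178·31.3, giving B* = 910·(1 - 0.836) = 149.
From dH/dt = 0: 0.00637·149 - 0.0902 = 0.0222C*, so C* = 0.86/0.0222 = 38.7.

B* ≈ 149, H* ≈ 31.3, C* ≈ 38.7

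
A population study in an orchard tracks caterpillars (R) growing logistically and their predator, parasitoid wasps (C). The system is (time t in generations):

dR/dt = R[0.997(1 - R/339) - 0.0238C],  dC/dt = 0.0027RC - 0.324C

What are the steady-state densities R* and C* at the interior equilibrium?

R* ≈ 120, C* ≈ 27.1

From dC/dt = 0 with C > 0: 0.0027R* = 0.324, so R* = 120.
Substitute into dR/dt = 0: 0.997(1 - 120/339) = 0.0238C*.
The bracket is 0.646, giving C* = 0.644/0.0238 = 27.1.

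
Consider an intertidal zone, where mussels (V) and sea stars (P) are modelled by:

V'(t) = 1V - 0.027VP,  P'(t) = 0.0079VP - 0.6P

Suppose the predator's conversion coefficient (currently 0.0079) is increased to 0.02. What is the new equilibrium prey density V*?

At the interior fixed point, setting dP/dt = 0 with P > 0 fixes V* = (predator death rate)/(VP coefficient) — independent of the other coefficients.
With the change, V* = 0.6/0.02 = 30; it falls from 75.9.

V* ≈ 30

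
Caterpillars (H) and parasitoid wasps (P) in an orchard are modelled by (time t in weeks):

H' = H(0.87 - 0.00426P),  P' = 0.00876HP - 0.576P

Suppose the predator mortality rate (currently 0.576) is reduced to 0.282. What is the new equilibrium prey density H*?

At the interior fixed point, setting dP/dt = 0 with P > 0 fixes H* = (predator death rate)/(HP coefficient) — independent of the other coefficients.
With the change, H* = 0.282/0.00876 = 32.2; it falls from 65.8.

H* ≈ 32.2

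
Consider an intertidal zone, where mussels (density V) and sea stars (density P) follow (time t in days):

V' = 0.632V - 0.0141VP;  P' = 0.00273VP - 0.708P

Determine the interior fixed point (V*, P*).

Set dP/dt = 0 with P > 0: 0.00273V - 0.708 = 0, so V* = 0.708/0.00273 = 259.
Set dV/dt = 0 with V > 0: 0.632 - 0.0141P = 0, so P* = 0.632/0.0141 = 44.8.

V* ≈ 259, P* ≈ 44.8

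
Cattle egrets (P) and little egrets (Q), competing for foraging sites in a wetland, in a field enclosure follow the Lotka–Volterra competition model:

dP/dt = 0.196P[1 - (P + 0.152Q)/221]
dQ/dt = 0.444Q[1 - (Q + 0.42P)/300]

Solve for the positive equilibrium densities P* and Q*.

P* ≈ 187, Q* ≈ 221

Setting both brackets to zero gives the nullclines P + 0.152Q = 221 and 0.42P + Q = 300.
Substituting Q = 300 - 0.42P into the first: P(1 - 0.152·0.42) = 221 - 0.152·300.
So P* = 175/0.936 = 187, and then Q* = 300 - 0.42·187 = 221.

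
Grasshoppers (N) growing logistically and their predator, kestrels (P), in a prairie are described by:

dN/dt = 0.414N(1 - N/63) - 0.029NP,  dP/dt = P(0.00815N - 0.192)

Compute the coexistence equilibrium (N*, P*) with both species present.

N* ≈ 23.6, P* ≈ 8.94

From dP/dt = 0 with P > 0: 0.00815N* = 0.192, so N* = 23.6.
Substitute into dN/dt = 0: 0.414(1 - 23.6/63) = 0.029P*.
The bracket is 0.626, giving P* = 0.259/0.029 = 8.94.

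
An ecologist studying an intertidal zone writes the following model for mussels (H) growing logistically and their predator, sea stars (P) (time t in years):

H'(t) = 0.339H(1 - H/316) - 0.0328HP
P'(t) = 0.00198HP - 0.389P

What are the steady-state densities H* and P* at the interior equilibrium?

H* ≈ 196, P* ≈ 3.91

From dP/dt = 0 with P > 0: 0.00198H* = 0.389, so H* = 196.
Substitute into dH/dt = 0: 0.339(1 - 196/316) = 0.0328P*.
The bracket is 0.378, giving P* = 0.128/0.0328 = 3.91.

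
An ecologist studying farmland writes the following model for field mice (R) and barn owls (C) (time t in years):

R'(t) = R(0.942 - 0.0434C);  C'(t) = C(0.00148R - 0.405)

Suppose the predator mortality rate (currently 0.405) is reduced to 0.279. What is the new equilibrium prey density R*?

R* ≈ 189

At the interior fixed point, setting dC/dt = 0 with C > 0 fixes R* = (predator death rate)/(RC coefficient) — independent of the other coefficients.
With the change, R* = 0.279/0.00148 = 189; it falls from 274.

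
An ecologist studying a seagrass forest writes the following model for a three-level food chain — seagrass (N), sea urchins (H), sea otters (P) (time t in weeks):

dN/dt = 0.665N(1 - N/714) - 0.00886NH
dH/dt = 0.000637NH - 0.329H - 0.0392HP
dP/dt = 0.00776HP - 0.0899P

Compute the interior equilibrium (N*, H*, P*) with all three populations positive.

N* ≈ 604, H* ≈ 11.6, P* ≈ 1.42

From dP/dt = 0: 0.00776H* = 0.0899, so H* = 11.6.
From dN/dt = 0: 0.665(1 - N*/714) = 0.00886·11.6, giving N* = 714·(1 - 0.154) = 604.
From dH/dt = 0: 0.000637·604 - 0.329 = 0.0392P*, so P* = 0.0556/0.0392 = 1.42.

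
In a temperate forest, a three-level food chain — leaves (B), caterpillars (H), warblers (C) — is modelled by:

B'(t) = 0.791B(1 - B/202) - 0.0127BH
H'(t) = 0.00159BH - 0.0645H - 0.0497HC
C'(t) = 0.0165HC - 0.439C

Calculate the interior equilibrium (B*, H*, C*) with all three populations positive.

From dC/dt = 0: 0.0165H* = 0.439, so H* = 26.6.
From dB/dt = 0: 0.791(1 - B*/202) = 0.0127·26.6, giving B* = 202·(1 - 0.427) = 116.
From dH/dt = 0: 0.00159·116 - 0.0645 = 0.0497C*, so C* = 0.119/0.0497 = 2.4.

B* ≈ 116, H* ≈ 26.6, C* ≈ 2.4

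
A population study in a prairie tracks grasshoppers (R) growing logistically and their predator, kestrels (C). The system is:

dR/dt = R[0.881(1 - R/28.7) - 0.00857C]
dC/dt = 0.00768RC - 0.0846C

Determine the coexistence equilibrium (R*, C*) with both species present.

From dC/dt = 0 with C > 0: 0.00768R* = 0.0846, so R* = 11.
Substitute into dR/dt = 0: 0.881(1 - 11/28.7) = 0.00857C*.
The bracket is 0.616, giving C* = 0.543/0.00857 = 63.3.

R* ≈ 11, C* ≈ 63.3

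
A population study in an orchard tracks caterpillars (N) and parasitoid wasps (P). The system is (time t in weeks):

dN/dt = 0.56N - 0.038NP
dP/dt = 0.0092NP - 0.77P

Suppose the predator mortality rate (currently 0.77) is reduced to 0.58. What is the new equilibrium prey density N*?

At the interior fixed point, setting dP/dt = 0 with P > 0 fixes N* = (predator death rate)/(NP coefficient) — independent of the other coefficients.
With the change, N* = 0.58/0.0092 = 63; it falls from 83.7.

N* ≈ 63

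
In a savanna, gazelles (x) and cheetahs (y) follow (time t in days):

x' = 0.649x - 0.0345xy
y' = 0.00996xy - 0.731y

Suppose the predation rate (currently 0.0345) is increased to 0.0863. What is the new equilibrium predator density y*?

y* ≈ 7.52

At the interior fixed point, setting dx/dt = 0 with x > 0 fixes y* = (prey growth rate)/(xy coefficient) — independent of the other coefficients.
With the change, y* = 0.649/0.0863 = 7.52; it falls from 18.8.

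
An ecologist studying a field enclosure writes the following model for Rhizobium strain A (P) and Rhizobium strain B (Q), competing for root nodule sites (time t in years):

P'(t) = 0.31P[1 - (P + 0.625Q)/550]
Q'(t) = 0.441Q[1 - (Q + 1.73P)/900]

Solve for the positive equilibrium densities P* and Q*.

P* ≈ 154, Q* ≈ 634

Setting both brackets to zero gives the nullclines P + 0.625Q = 550 and 1.73P + Q = 900.
Substituting Q = 900 - 1.73P into the first: P(1 - 0.625·1.73) = 550 - 0.625·900.
So P* = -12.5/-0.0813 = 154, and then Q* = 900 - 1.73·154 = 634.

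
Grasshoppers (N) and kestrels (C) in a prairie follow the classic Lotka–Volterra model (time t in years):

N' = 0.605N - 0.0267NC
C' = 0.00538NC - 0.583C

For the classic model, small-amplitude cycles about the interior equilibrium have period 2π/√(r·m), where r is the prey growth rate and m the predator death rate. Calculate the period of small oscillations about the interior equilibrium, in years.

Here r = 0.605 and m = 0.583, so r·m = 0.353.
ω = √0.353 = 0.594 per year, hence T = 2π/ω ≈ 10.6 years.

T ≈ 10.6 years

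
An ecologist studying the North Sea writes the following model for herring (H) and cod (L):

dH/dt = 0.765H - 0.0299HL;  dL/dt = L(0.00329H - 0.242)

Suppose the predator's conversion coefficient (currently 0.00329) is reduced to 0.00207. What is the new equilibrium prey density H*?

H* ≈ 117

At the interior fixed point, setting dL/dt = 0 with L > 0 fixes H* = (predator death rate)/(HL coefficient) — independent of the other coefficients.
With the change, H* = 0.242/0.00207 = 117; it rises from 73.6.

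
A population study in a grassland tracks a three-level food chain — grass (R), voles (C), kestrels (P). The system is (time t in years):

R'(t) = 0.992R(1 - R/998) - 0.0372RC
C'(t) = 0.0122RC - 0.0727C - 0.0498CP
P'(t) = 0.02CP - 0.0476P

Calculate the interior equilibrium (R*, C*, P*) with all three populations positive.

From dP/dt = 0: 0.02C* = 0.0476, so C* = 2.38.
From dR/dt = 0: 0.992(1 - R*/998) = 0.0372·2.38, giving R* = 998·(1 - 0.0893) = 909.
From dC/dt = 0: 0.0122·909 - 0.0727 = 0.0498P*, so P* = 11/0.0498 = 221.

R* ≈ 909, C* ≈ 2.38, P* ≈ 221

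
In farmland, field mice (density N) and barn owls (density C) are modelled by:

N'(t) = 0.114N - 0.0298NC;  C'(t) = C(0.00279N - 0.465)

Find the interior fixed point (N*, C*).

Set dC/dt = 0 with C > 0: 0.00279N - 0.465 = 0, so N* = 0.465/0.00279 = 167.
Set dN/dt = 0 with N > 0: 0.114 - 0.0298C = 0, so C* = 0.114/0.0298 = 3.83.

N* ≈ 167, C* ≈ 3.83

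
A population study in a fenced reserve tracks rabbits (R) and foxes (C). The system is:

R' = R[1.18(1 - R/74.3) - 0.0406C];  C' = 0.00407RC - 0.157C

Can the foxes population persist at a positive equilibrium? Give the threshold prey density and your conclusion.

Threshold R = 38.6; K > 38.6, so yes, the predator persists.

The predator equation gives dC/dt > 0 only when R > 0.157/0.00407 = 38.6.
Without the predator, R → K = 74.3. Since 74.3 > 38.6, the predator can invade and persist.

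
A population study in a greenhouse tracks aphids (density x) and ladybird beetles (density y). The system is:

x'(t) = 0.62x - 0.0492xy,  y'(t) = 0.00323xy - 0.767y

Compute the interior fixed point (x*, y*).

Set dy/dt = 0 with y > 0: 0.00323x - 0.767 = 0, so x* = 0.767/0.00323 = 237.
Set dx/dt = 0 with x > 0: 0.62 - 0.0492y = 0, so y* = 0.62/0.0492 = 12.6.

x* ≈ 237, y* ≈ 12.6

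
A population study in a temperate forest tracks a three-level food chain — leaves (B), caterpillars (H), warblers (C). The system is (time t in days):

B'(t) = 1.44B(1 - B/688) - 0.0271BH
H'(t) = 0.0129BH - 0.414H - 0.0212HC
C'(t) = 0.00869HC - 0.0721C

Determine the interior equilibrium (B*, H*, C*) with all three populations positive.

B* ≈ 581, H* ≈ 8.3, C* ≈ 334

From dC/dt = 0: 0.00869H* = 0.0721, so H* = 8.3.
From dB/dt = 0: 1.44(1 - B*/688) = 0.0271·8.3, giving B* = 688·(1 - 0.156) = 581.
From dH/dt = 0: 0.0129·581 - 0.414 = 0.0212C*, so C* = 7.08/0.0212 = 334.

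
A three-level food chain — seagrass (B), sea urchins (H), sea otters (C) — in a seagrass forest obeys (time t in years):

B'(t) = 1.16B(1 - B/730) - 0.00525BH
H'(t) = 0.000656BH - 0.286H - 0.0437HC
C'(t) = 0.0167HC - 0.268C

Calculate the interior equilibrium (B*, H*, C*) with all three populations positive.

B* ≈ 677, H* ≈ 16, C* ≈ 3.62

From dC/dt = 0: 0.0167H* = 0.268, so H* = 16.
From dB/dt = 0: 1.16(1 - B*/730) = 0.00525·16, giving B* = 730·(1 - 0.0726) = 677.
From dH/dt = 0: 0.000656·677 - 0.286 = 0.0437C*, so C* = 0.158/0.0437 = 3.62.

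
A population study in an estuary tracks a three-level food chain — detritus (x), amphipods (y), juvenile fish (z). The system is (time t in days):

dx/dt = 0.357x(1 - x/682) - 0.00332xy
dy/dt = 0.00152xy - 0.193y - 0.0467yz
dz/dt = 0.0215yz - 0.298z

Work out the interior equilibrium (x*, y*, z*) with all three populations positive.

x* ≈ 594, y* ≈ 13.9, z* ≈ 15.2

From dz/dt = 0: 0.0215y* = 0.298, so y* = 13.9.
From dx/dt = 0: 0.357(1 - x*/682) = 0.00332·13.9, giving x* = 682·(1 - 0.129) = 594.
From dy/dt = 0: 0.00152·594 - 0.193 = 0.0467z*, so z* = 0.71/0.0467 = 15.2.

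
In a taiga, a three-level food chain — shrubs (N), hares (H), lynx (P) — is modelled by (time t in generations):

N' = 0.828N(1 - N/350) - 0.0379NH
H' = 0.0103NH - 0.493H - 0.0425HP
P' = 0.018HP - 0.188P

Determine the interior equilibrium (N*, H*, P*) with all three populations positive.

N* ≈ 183, H* ≈ 10.4, P* ≈ 32.7

From dP/dt = 0: 0.018H* = 0.188, so H* = 10.4.
From dN/dt = 0: 0.828(1 - N*/350) = 0.0379·10.4, giving N* = 350·(1 - 0.478) = 183.
From dH/dt = 0: 0.0103·183 - 0.493 = 0.0425P*, so P* = 1.39/0.0425 = 32.7.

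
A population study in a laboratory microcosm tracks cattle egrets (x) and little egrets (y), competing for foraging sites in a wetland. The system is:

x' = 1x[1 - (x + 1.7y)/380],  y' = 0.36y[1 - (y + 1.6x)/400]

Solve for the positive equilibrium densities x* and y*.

x* ≈ 174, y* ≈ 121

Setting both brackets to zero gives the nullclines x + 1.7y = 380 and 1.6x + y = 400.
Substituting y = 400 - 1.6x into the first: x(1 - 1.7·1.6) = 380 - 1.7·400.
So x* = -300/-1.72 = 174, and then y* = 400 - 1.6·174 = 121.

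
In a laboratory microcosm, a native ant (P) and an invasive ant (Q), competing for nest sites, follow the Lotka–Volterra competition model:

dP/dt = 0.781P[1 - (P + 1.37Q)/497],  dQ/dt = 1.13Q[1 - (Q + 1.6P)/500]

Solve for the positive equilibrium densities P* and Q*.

P* ≈ 158, Q* ≈ 248

Setting both brackets to zero gives the nullclines P + 1.37Q = 497 and 1.6P + Q = 500.
Substituting Q = 500 - 1.6P into the first: P(1 - 1.37·1.6) = 497 - 1.37·500.
So P* = -188/-1.19 = 158, and then Q* = 500 - 1.6·158 = 248.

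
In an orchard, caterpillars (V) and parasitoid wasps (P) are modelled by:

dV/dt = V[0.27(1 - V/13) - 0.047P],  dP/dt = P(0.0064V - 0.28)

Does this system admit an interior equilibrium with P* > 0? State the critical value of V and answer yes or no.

The predator equation gives dP/dt > 0 only when V > 0.28/0.0064 = 43.8.
Without the predator, V → K = 13. Since 13 < 43.8, the predator cannot invade.

Threshold V = 43.8; K < 43.8, so no, the predator goes extinct.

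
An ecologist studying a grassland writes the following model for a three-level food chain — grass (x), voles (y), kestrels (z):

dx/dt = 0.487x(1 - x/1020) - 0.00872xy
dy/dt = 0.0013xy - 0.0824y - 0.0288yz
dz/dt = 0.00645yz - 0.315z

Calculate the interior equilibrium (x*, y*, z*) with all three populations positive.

From dz/dt = 0: 0.00645y* = 0.315, so y* = 48.8.
From dx/dt = 0: 0.487(1 - x*/1020) = 0.00872·48.8, giving x* = 1020·(1 - 0.874) = 128.
From dy/dt = 0: 0.0013·128 - 0.0824 = 0.0288z*, so z* = 0.0841/0.0288 = 2.92.

x* ≈ 128, y* ≈ 48.8, z* ≈ 2.92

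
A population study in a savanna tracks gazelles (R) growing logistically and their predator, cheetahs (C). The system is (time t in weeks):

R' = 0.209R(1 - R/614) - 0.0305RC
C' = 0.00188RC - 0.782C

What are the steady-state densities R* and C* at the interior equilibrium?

From dC/dt = 0 with C > 0: 0.00188R* = 0.782, so R* = 416.
Substitute into dR/dt = 0: 0.209(1 - 416/614) = 0.0305C*.
The bracket is 0.323, giving C* = 0.0674/0.0305 = 2.21.

R* ≈ 416, C* ≈ 2.21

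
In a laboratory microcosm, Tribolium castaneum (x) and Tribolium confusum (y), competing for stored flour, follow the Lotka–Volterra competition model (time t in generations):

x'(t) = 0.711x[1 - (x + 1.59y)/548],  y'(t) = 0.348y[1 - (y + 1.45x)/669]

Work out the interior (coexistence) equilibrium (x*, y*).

x* ≈ 395, y* ≈ 96.2

Setting both brackets to zero gives the nullclines x + 1.59y = 548 and 1.45x + y = 669.
Substituting y = 669 - 1.45x into the first: x(1 - 1.59·1.45) = 548 - 1.59·669.
So x* = -516/-1.31 = 395, and then y* = 669 - 1.45·395 = 96.2.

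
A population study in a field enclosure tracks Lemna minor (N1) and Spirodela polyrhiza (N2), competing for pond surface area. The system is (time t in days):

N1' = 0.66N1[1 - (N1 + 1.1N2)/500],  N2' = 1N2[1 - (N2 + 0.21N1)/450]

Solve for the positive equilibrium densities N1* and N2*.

N1* ≈ 6.5, N2* ≈ 449

Setting both brackets to zero gives the nullclines N1 + 1.1N2 = 500 and 0.21N1 + N2 = 450.
Substituting N2 = 450 - 0.21N1 into the first: N1(1 - 1.1·0.21) = 500 - 1.1·450.
So N1* = 5/0.769 = 6.5, and then N2* = 450 - 0.21·6.5 = 449.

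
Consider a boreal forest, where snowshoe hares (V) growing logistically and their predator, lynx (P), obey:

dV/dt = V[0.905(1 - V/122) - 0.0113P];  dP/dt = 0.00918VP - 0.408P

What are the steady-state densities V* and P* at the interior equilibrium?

From dP/dt = 0 with P > 0: 0.00918V* = 0.408, so V* = 44.4.
Substitute into dV/dt = 0: 0.905(1 - 44.4/122) = 0.0113P*.
The bracket is 0.636, giving P* = 0.575/0.0113 = 50.9.

V* ≈ 44.4, P* ≈ 50.9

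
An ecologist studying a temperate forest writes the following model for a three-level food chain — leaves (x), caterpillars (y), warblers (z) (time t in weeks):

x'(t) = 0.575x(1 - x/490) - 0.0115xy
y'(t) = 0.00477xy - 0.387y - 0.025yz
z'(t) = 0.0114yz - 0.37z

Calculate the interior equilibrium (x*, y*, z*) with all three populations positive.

x* ≈ 172, y* ≈ 32.5, z* ≈ 17.3

From dz/dt = 0: 0.0114y* = 0.37, so y* = 32.5.
From dx/dt = 0: 0.575(1 - x*/490) = 0.0115·32.5, giving x* = 490·(1 - 0.649) = 172.
From dy/dt = 0: 0.00477·172 - 0.387 = 0.025z*, so z* = 0.433/0.025 = 17.3.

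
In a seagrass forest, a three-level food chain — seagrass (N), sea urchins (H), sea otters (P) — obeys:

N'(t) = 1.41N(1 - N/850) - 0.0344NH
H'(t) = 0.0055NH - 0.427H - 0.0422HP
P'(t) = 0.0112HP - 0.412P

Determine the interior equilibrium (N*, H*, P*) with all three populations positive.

From dP/dt = 0: 0.0112H* = 0.412, so H* = 36.8.
From dN/dt = 0: 1.41(1 - N*/850) = 0.0344·36.8, giving N* = 850·(1 - 0.897) = 87.2.
From dH/dt = 0: 0.0055·87.2 - 0.427 = 0.0422P*, so P* = 0.0523/0.0422 = 1.24.

N* ≈ 87.2, H* ≈ 36.8, P* ≈ 1.24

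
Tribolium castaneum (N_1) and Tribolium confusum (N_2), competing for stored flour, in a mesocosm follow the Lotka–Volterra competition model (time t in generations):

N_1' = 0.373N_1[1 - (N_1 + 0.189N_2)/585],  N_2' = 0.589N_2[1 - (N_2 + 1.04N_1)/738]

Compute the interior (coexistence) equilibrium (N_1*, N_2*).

N_1* ≈ 555, N_2* ≈ 161

Setting both brackets to zero gives the nullclines N_1 + 0.189N_2 = 585 and 1.04N_1 + N_2 = 738.
Substituting N_2 = 738 - 1.04N_1 into the first: N_1(1 - 0.189·1.04) = 585 - 0.189·738.
So N_1* = 446/0.803 = 555, and then N_2* = 738 - 1.04·555 = 161.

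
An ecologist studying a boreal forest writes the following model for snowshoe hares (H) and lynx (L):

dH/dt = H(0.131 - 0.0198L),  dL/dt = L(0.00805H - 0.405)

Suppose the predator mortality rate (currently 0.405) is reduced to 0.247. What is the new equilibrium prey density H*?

At the interior fixed point, setting dL/dt = 0 with L > 0 fixes H* = (predator death rate)/(HL coefficient) — independent of the other coefficients.
With the change, H* = 0.247/0.00805 = 30.7; it falls from 50.3.

H* ≈ 30.7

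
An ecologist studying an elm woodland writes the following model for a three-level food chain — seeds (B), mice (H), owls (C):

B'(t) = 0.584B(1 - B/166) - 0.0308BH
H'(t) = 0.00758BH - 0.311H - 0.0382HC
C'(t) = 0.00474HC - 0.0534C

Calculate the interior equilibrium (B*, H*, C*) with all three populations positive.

From dC/dt = 0: 0.00474H* = 0.0534, so H* = 11.3.
From dB/dt = 0: 0.584(1 - B*/166) = 0.0308·11.3, giving B* = 166·(1 - 0.594) = 67.4.
From dH/dt = 0: 0.00758·67.4 - 0.311 = 0.0382C*, so C* = 0.2/0.0382 = 5.23.

B* ≈ 67.4, H* ≈ 11.3, C* ≈ 5.23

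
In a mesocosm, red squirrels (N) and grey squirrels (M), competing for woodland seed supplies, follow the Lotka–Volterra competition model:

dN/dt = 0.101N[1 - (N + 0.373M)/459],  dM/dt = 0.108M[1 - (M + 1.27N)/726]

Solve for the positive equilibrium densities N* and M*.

Setting both brackets to zero gives the nullclines N + 0.373M = 459 and 1.27N + M = 726.
Substituting M = 726 - 1.27N into the first: N(1 - 0.373·1.27) = 459 - 0.373·726.
So N* = 188/0.526 = 358, and then M* = 726 - 1.27·358 = 272.

N* ≈ 358, M* ≈ 272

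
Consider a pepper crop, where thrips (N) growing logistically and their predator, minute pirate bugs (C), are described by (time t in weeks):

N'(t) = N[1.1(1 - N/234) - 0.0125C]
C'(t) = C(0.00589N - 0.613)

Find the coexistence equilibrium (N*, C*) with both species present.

N* ≈ 104, C* ≈ 48.9

From dC/dt = 0 with C > 0: 0.00589N* = 0.613, so N* = 104.
Substitute into dN/dt = 0: 1.1(1 - 104/234) = 0.0125C*.
The bracket is 0.555, giving C* = 0.611/0.0125 = 48.9.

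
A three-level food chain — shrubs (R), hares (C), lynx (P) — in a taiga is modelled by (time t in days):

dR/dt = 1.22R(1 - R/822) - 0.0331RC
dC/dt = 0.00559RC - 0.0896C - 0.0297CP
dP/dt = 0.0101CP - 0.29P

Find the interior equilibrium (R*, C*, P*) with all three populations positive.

R* ≈ 182, C* ≈ 28.7, P* ≈ 31.2

From dP/dt = 0: 0.0101C* = 0.29, so C* = 28.7.
From dR/dt = 0: 1.22(1 - R*/822) = 0.0331·28.7, giving R* = 822·(1 - 0.779) = 182.
From dC/dt = 0: 0.00559·182 - 0.0896 = 0.0297P*, so P* = 0.926/0.0297 = 31.2.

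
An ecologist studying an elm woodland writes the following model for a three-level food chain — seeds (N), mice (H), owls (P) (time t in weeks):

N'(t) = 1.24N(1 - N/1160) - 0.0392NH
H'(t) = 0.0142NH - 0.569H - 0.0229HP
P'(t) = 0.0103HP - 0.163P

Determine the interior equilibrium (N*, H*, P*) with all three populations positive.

From dP/dt = 0: 0.0103H* = 0.163, so H* = 15.8.
From dN/dt = 0: 1.24(1 - N*/1160) = 0.0392·15.8, giving N* = 1160·(1 - 0.5) = 580.
From dH/dt = 0: 0.0142·580 - 0.569 = 0.0229P*, so P* = 7.66/0.0229 = 335.

N* ≈ 580, H* ≈ 15.8, P* ≈ 335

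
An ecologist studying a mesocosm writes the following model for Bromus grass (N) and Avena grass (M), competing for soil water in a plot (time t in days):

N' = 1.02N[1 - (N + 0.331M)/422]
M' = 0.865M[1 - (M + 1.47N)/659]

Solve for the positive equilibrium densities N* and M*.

Setting both brackets to zero gives the nullclines N + 0.331M = 422 and 1.47N + M = 659.
Substituting M = 659 - 1.47N into the first: N(1 - 0.331·1.47) = 422 - 0.331·659.
So N* = 204/0.513 = 397, and then M* = 659 - 1.47·397 = 75.3.

N* ≈ 397, M* ≈ 75.3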